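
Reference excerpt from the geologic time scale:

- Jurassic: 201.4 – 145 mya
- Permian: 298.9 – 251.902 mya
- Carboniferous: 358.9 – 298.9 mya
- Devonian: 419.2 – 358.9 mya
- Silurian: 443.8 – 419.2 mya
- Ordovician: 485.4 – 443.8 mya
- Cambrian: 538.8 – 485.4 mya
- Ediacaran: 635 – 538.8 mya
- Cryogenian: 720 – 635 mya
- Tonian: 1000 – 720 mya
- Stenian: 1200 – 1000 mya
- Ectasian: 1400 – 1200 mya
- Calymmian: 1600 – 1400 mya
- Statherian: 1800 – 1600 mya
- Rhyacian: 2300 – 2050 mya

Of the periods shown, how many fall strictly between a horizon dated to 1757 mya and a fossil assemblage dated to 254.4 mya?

11

1757 Ma sits inside the Statherian (1800–1600) and 254.4 Ma inside the Permian (298.9–251.902); neither of those is wholly between the two dates.
The listed periods lying completely between them are Calymmian, Ectasian, Stenian, Tonian, Cryogenian, Ediacaran, Cambrian, Ordovician, Silurian, Devonian, Carboniferous — 11 in all.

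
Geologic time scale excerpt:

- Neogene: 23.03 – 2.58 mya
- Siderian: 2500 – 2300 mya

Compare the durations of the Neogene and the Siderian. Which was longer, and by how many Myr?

Siderian, by 179.55 million years

Neogene: 23.03 − 2.58 = 20.45 Myr.
Siderian: 2500 − 2300 = 200 Myr.
Difference: 200 − 20.45 = 179.55 Myr, so the Siderian was longer.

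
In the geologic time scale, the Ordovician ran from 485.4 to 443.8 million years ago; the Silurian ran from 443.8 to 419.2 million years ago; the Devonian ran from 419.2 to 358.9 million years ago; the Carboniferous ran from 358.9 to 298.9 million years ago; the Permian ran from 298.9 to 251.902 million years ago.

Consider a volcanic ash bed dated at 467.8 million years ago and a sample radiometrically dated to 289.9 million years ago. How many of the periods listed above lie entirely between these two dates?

3

The older date is 467.8 Ma and the younger is 289.9 Ma.
Periods with start < 467.8 and end > 289.9 Ma: Silurian (443.8–419.2), Devonian (419.2–358.9), Carboniferous (358.9–298.9).
That is 3 complete periods.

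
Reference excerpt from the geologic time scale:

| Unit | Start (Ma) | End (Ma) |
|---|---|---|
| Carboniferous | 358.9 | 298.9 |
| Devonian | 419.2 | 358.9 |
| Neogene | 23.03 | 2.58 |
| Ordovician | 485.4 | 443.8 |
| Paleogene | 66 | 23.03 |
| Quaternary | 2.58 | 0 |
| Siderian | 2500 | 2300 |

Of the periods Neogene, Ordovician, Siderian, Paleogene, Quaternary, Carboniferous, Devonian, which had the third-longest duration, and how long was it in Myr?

Durations: Neogene 20.45; Ordovician 41.6; Siderian 200; Paleogene 42.97; Quaternary 2.58; Carboniferous 60; Devonian 60.3 Myr.
Sorted longest-first: Siderian (200), Devonian (60.3), Carboniferous (60), Paleogene (42.97), Ordovician (41.6), Neogene (20.45), Quaternary (2.58).
The third longest is Carboniferous at 60 Myr.

Carboniferous, 60 million years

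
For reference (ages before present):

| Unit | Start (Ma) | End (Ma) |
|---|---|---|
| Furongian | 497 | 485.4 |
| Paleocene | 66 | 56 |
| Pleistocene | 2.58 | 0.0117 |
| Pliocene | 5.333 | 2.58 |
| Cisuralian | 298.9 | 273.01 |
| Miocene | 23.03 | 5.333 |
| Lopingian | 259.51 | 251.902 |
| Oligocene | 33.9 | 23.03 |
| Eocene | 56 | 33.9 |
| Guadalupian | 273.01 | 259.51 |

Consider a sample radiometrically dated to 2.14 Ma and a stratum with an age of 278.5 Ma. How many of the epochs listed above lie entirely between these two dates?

278.5 Ma sits inside the Cisuralian (298.9–273.01) and 2.14 Ma inside the Pleistocene (2.58–0.0117); neither of those is wholly between the two dates.
The listed epochs lying completely between them are Guadalupian, Lopingian, Paleocene, Eocene, Oligocene, Miocene, Pliocene — 7 in all.

7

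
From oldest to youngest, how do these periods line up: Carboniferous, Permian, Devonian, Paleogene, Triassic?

Devonian → Carboniferous → Permian → Triassic → Paleogene

Era membership (oldest first within each) — Paleozoic: Devonian, Carboniferous, Permian; Mesozoic: Triassic; Cenozoic: Paleogene. Paleozoic precedes Mesozoic, which precedes Cenozoic. Concatenating the groups in that era order gives oldest to youngest directly.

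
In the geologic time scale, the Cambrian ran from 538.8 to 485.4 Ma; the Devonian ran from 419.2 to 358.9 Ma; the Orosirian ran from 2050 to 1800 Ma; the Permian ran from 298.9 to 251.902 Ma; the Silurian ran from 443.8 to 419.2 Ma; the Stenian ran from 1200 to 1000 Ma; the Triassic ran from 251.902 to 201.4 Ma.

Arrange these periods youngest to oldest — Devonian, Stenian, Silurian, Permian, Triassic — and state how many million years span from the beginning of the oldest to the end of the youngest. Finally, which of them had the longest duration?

Triassic, Permian, Devonian, Silurian, Stenian; total span 998.6 Myr; longest is Stenian

Start ages (Ma): Stenian 1200, Silurian 443.8, Devonian 419.2, Permian 298.9, Triassic 251.902.
Ordered youngest to oldest: Triassic, Permian, Devonian, Silurian, Stenian.
Span = 1200 − 201.4 = 998.6 Myr.
Durations: Stenian 200, Devonian 60.3, Triassic 50.502, Permian 46.998, Silurian 24.6 → longest is Stenian (200 Myr).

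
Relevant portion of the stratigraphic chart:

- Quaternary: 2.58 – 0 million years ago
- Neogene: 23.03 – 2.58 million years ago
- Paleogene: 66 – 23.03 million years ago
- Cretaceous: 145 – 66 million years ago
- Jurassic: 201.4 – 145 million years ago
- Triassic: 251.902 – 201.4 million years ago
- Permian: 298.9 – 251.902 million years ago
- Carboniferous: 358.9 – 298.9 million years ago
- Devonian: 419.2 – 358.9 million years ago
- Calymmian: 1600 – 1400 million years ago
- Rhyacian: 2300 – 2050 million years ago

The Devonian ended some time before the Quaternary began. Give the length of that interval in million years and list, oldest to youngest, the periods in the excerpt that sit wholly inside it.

End of Devonian = 358.9 Ma; start of Quaternary = 2.58 Ma.
Gap = 358.9 − 2.58 = 356.32 Myr.
Periods wholly inside 358.9–2.58 Ma: Carboniferous (358.9–298.9), Permian (298.9–251.902), Triassic (251.902–201.4), Jurassic (201.4–145), Cretaceous (145–66), Paleogene (66–23.03), Neogene (23.03–2.58).

356.32 million years; Carboniferous, Permian, Triassic, Jurassic, Cretaceous, Paleogene, Neogene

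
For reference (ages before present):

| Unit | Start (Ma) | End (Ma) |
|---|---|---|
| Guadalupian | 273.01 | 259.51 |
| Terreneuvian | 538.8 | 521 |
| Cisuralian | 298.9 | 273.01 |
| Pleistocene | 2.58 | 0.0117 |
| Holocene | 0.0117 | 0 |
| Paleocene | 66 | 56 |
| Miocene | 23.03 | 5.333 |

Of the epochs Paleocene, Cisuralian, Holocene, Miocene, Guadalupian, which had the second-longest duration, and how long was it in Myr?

Miocene, 17.697 million years

Start − end for each: Paleocene 66 − 56 = 10; Cisuralian 298.9 − 273.01 = 25.89; Holocene 0.0117 − 0 = 0.0117; Miocene 23.03 − 5.333 = 17.697; Guadalupian 273.01 − 259.51 = 13.5.
Ranking these from longest: Cisuralian > Miocene > Guadalupian > Paleocene > Holocene.
Position 2 in that ranking is Miocene, which lasted 17.697 Myr.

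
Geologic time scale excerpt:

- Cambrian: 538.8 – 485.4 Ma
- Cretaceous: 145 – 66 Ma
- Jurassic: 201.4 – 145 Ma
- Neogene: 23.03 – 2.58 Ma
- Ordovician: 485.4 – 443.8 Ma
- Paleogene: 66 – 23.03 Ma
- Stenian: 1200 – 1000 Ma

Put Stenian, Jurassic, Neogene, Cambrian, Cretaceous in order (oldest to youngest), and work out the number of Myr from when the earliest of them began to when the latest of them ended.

Stenian → Cambrian → Jurassic → Cretaceous → Neogene; total span 1197.42 Myr

From the excerpt: Stenian 1200–1000; Jurassic 201.4–145; Neogene 23.03–2.58; Cambrian 538.8–485.4; Cretaceous 145–66 (Ma).
Larger Ma is earlier, so the oldest is Stenian and the youngest is Neogene; oldest to youngest: Stenian, Cambrian, Jurassic, Cretaceous, Neogene.
Oldest start 1200 minus youngest end 2.58 gives 1197.42 Myr overall.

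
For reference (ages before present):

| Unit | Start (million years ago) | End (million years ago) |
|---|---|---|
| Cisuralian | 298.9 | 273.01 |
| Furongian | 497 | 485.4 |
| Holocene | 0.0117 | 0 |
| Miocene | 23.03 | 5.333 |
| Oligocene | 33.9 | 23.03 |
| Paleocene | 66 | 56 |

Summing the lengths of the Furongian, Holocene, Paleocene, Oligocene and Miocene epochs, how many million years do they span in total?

Duration is start − end for each: (497 − 485.4) + (0.0117 − 0) + (66 − 56) + (33.9 − 23.03) + (23.03 − 5.333).
That is 11.6 + 0.0117 + 10 + 10.87 + 17.697, which totals 50.1787 million years.

50.1787 million years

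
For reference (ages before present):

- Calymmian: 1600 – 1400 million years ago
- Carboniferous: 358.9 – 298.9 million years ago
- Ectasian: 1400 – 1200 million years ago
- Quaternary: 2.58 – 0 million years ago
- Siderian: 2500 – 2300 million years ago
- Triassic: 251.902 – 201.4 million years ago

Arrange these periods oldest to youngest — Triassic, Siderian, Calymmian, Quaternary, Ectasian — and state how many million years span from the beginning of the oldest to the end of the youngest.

From the excerpt: Triassic 251.902–201.4; Siderian 2500–2300; Calymmian 1600–1400; Quaternary 2.58–0; Ectasian 1400–1200 (Ma).
Larger Ma is earlier, so the oldest is Siderian and the youngest is Quaternary; oldest to youngest: Siderian, Calymmian, Ectasian, Triassic, Quaternary.
Oldest start 2500 minus youngest end 0 gives 2500 Myr overall.

Siderian → Calymmian → Ectasian → Triassic → Quaternary; total span 2500 Myr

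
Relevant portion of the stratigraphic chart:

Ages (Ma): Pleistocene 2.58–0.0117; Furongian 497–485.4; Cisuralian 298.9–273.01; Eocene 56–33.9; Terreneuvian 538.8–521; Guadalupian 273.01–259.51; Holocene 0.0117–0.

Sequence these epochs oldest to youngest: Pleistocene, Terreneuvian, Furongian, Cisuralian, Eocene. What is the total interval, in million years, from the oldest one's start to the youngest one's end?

Start ages (Ma): Terreneuvian 538.8, Furongian 497, Cisuralian 298.9, Eocene 56, Pleistocene 2.58.
Ordered oldest to youngest: Terreneuvian, Furongian, Cisuralian, Eocene, Pleistocene.
Span = 538.8 − 0.0117 = 538.7883 Myr.

Terreneuvian, Furongian, Cisuralian, Eocene, Pleistocene; total span 538.7883 Myr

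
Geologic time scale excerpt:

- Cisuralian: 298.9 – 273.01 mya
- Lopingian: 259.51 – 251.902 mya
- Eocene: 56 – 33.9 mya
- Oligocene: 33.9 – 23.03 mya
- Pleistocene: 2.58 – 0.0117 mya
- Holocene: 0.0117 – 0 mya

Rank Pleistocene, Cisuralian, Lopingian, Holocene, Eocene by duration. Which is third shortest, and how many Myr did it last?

Start − end for each: Pleistocene 2.58 − 0.0117 = 2.5683; Cisuralian 298.9 − 273.01 = 25.89; Lopingian 259.51 − 251.902 = 7.608; Holocene 0.0117 − 0 = 0.0117; Eocene 56 − 33.9 = 22.1.
Ranking these from shortest: Holocene < Pleistocene < Lopingian < Eocene < Cisuralian.
Position 3 in that ranking is Lopingian, which lasted 7.608 Myr.

Lopingian, 7.608 million years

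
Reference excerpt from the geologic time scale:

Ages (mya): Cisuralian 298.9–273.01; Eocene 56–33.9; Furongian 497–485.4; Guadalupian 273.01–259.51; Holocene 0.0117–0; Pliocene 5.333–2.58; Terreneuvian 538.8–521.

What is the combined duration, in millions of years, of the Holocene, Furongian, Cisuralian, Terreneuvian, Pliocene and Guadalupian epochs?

71.5547 million years

Duration is start − end for each: (0.0117 − 0) + (497 − 485.4) + (298.9 − 273.01) + (538.8 − 521) + (5.333 − 2.58) + (273.01 − 259.51).
That is 0.0117 + 11.6 + 25.89 + 17.8 + 2.753 + 13.5, which totals 71.5547 million years.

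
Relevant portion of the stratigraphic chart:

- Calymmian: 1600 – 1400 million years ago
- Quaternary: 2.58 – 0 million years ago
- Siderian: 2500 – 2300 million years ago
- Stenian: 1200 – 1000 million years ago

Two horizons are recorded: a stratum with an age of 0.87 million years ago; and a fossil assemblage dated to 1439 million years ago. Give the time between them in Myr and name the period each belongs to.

Elapsed time: 1439 − 0.87 = 1438.13 Myr.
0.87 Ma lies within 2.58–0 Ma: Quaternary.
1439 Ma lies within 1600–1400 Ma: Calymmian.

1438.13 million years apart; the first in the Quaternary, the second in the Calymmian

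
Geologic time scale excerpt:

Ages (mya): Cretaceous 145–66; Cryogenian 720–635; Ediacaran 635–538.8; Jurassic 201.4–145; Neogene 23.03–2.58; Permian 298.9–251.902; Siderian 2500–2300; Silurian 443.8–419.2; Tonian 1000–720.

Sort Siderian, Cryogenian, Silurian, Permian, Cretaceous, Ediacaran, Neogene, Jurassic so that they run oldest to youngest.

Sorting by start age (descending Ma, since larger Ma = older): Siderian began 2500, Cryogenian began 720, Ediacaran began 635, Silurian began 443.8, Permian began 298.9, Jurassic began 201.4, Cretaceous began 145, Neogene began 23.03.

Siderian → Cryogenian → Ediacaran → Silurian → Permian → Jurassic → Cretaceous → Neogene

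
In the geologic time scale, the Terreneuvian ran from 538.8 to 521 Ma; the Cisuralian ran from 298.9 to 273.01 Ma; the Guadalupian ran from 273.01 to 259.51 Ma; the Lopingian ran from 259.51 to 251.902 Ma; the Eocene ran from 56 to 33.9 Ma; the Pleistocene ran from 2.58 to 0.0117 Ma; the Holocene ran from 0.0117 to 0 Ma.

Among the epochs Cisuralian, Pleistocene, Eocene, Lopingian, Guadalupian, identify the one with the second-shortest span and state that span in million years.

Durations: Cisuralian 25.89; Pleistocene 2.5683; Eocene 22.1; Lopingian 7.608; Guadalupian 13.5 Myr.
Sorted shortest-first: Pleistocene (2.5683), Lopingian (7.608), Guadalupian (13.5), Eocene (22.1), Cisuralian (25.89).
The second shortest is Lopingian at 7.608 Myr.

Lopingian, 7.608 million years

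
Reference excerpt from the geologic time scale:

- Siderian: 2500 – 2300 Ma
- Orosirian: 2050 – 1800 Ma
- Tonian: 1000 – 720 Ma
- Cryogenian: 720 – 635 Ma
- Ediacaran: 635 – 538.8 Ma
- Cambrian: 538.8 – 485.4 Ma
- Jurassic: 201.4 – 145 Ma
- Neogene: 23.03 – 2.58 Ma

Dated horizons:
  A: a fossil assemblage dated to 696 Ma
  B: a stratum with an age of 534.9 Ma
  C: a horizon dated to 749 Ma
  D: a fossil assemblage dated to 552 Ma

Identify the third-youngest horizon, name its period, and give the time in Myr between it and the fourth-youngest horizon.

A, in the Cryogenian; 53 million years to C

Smaller Ma means younger, so youngest first: B 534.9 < D 552 < A 696 < C 749.
Counting 3 along gives A (696 Ma); the excerpt puts that inside the Cryogenian, 720–635 Ma.
Next in line is C (749 Ma), and 749 − 696 = 53 Myr.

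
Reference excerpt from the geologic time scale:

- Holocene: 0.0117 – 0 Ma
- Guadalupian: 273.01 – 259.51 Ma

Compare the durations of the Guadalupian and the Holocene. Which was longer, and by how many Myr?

Guadalupian: 273.01 − 259.51 = 13.5 Myr.
Holocene: 0.0117 − 0 = 0.0117 Myr.
Difference: 13.5 − 0.0117 = 13.4883 Myr, so the Guadalupian was longer.

Guadalupian, by 13.4883 million years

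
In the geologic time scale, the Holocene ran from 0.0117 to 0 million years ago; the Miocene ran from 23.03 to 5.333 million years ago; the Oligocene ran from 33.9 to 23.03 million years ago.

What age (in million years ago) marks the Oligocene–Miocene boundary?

23.03 million years ago

The Oligocene ends and the Miocene begins at 23.03 million years ago.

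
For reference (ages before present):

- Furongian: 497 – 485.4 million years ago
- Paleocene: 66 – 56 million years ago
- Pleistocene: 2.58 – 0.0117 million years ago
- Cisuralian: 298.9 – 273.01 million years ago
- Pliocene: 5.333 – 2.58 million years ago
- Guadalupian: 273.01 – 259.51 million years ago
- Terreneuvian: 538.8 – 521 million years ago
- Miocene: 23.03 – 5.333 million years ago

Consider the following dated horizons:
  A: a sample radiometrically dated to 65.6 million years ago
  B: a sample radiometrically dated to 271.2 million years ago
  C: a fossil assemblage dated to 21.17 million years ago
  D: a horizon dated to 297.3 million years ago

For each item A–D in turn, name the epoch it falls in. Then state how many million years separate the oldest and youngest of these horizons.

A — Paleocene; B — Guadalupian; C — Miocene; D — Cisuralian; span 276.13 million years

Match each age against the start–end ranges in the excerpt: A = 65.6 Ma → Paleocene (66–56); B = 271.2 Ma → Guadalupian (273.01–259.51); C = 21.17 Ma → Miocene (23.03–5.333); D = 297.3 Ma → Cisuralian (298.9–273.01).
The largest age is 297.3 Ma and the smallest is 21.17 Ma; their difference is 276.13 Myr.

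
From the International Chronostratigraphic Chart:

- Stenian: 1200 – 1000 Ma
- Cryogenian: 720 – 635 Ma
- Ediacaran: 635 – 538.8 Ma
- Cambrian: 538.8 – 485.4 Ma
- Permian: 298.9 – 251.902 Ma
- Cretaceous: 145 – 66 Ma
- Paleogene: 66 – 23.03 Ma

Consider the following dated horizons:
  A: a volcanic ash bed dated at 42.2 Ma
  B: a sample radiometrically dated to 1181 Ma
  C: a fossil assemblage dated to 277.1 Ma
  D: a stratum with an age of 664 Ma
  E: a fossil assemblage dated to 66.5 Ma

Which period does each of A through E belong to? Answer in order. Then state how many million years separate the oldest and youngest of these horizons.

A — Paleogene; B — Stenian; C — Permian; D — Cryogenian; E — Cretaceous; span 1138.8 million years

Match each age against the start–end ranges in the excerpt: A = 42.2 Ma → Paleogene (66–23.03); B = 1181 Ma → Stenian (1200–1000); C = 277.1 Ma → Permian (298.9–251.902); D = 664 Ma → Cryogenian (720–635); E = 66.5 Ma → Cretaceous (145–66).
The largest age is 1181 Ma and the smallest is 42.2 Ma; their difference is 1138.8 Myr.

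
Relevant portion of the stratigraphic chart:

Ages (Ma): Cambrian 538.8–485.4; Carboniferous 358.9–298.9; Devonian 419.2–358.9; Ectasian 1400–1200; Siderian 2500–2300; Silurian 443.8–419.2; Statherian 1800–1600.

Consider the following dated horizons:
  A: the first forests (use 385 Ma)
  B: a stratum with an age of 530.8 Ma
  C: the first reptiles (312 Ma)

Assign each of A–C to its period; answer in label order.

Match each age against the start–end ranges in the excerpt: A = 385 Ma → Devonian (419.2–358.9); B = 530.8 Ma → Cambrian (538.8–485.4); C = 312 Ma → Carboniferous (358.9–298.9).

A — Devonian; B — Cambrian; C — Carboniferous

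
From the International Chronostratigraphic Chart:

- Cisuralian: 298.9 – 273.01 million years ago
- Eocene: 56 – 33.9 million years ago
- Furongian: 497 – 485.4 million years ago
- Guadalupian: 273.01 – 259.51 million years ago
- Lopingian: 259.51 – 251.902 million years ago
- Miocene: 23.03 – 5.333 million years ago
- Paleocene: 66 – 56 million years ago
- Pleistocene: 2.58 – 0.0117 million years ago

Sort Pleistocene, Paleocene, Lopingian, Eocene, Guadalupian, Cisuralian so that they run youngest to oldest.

Pleistocene, then Eocene, then Paleocene, then Lopingian, then Guadalupian, then Cisuralian

Read off each span (Ma): Pleistocene 2.58–0.0117; Paleocene 66–56; Lopingian 259.51–251.902; Eocene 56–33.9; Guadalupian 273.01–259.51; Cisuralian 298.9–273.01.
Larger Ma is older, so oldest→youngest is Cisuralian, Guadalupian, Lopingian, Paleocene, Eocene, Pleistocene; reverse it for youngest→oldest.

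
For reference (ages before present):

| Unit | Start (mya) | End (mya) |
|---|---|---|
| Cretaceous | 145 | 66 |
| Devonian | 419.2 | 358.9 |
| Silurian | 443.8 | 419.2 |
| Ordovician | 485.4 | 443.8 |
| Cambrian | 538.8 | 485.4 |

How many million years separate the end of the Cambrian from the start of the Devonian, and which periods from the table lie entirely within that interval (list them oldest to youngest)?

End of Cambrian = 485.4 Ma; start of Devonian = 419.2 Ma.
Gap = 485.4 − 419.2 = 66.2 Myr.
Periods wholly inside 485.4–419.2 Ma: Ordovician (485.4–443.8), Silurian (443.8–419.2).

66.2 million years; Ordovician, Silurian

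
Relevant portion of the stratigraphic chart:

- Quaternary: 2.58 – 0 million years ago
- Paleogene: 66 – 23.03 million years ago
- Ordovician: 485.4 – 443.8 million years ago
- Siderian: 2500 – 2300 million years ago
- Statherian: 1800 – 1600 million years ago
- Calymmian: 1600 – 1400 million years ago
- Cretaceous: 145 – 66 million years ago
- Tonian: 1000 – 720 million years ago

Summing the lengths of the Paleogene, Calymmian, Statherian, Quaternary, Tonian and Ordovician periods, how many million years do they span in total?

Each duration: Paleogene = 42.97; Calymmian = 200; Statherian = 200; Quaternary = 2.58; Tonian = 280; Ordovician = 41.6.
Sum: 42.97 + 200 + 200 + 2.58 + 280 + 41.6 = 767.15 Myr.

767.15 million years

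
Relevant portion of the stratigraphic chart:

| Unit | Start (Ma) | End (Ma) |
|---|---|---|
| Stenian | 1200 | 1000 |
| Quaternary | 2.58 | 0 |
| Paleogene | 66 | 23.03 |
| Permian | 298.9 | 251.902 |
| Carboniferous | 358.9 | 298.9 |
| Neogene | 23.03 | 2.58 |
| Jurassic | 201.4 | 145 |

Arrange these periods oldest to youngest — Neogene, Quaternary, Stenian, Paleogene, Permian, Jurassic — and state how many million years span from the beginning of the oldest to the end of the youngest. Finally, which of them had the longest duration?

Start ages (Ma): Stenian 1200, Permian 298.9, Jurassic 201.4, Paleogene 66, Neogene 23.03, Quaternary 2.58.
Ordered oldest to youngest: Stenian, Permian, Jurassic, Paleogene, Neogene, Quaternary.
Span = 1200 − 0 = 1200 Myr.
Durations: Quaternary 2.58, Neogene 20.45, Jurassic 56.4, Stenian 200, Paleogene 42.97, Permian 46.998 → longest is Stenian (200 Myr).

Stenian, Permian, Jurassic, Paleogene, Neogene, Quaternary; total span 1200 Myr; longest is Stenian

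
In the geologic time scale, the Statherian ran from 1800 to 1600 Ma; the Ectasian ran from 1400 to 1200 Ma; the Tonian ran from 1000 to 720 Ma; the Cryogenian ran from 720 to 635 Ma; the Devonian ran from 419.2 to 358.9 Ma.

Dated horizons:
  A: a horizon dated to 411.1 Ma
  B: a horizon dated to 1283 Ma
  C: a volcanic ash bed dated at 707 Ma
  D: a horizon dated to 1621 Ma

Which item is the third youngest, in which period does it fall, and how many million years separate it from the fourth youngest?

B, in the Ectasian; 338 million years to D

Smaller Ma means younger, so youngest first: A 411.1 < C 707 < B 1283 < D 1621.
Counting 3 along gives B (1283 Ma); the excerpt puts that inside the Ectasian, 1400–1200 Ma.
Next in line is D (1621 Ma), and 1621 − 1283 = 338 Myr.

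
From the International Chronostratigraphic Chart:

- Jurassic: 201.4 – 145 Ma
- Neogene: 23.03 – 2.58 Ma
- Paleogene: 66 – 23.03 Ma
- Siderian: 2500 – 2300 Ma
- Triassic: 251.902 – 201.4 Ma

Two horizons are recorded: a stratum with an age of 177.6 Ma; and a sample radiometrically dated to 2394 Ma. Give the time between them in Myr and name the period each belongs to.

Elapsed time: 2394 − 177.6 = 2216.4 Myr.
177.6 Ma lies within 201.4–145 Ma: Jurassic.
2394 Ma lies within 2500–2300 Ma: Siderian.

2216.4 million years apart; the first in the Jurassic, the second in the Siderian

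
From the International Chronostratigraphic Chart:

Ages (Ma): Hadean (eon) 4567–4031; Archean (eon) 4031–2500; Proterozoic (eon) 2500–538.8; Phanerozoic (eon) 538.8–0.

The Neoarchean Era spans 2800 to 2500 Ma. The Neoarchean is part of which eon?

The Neoarchean (2800–2500 Ma) lies entirely within 4031–2500 Ma, the Archean Eon.

Archean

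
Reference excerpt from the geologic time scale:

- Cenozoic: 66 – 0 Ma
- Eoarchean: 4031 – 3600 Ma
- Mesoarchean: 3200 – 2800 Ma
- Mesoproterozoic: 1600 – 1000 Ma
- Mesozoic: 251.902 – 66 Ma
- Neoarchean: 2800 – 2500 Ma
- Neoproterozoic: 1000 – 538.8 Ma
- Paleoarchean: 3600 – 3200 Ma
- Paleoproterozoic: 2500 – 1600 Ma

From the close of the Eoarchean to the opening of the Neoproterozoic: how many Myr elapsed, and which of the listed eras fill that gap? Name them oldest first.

2600 million years; Paleoarchean, Mesoarchean, Neoarchean, Paleoproterozoic, Mesoproterozoic

End of Eoarchean = 3600 Ma; start of Neoproterozoic = 1000 Ma.
Gap = 3600 − 1000 = 2600 Myr.
Eras wholly inside 3600–1000 Ma: Paleoarchean (3600–3200), Mesoarchean (3200–2800), Neoarchean (2800–2500), Paleoproterozoic (2500–1600), Mesoproterozoic (1600–1000).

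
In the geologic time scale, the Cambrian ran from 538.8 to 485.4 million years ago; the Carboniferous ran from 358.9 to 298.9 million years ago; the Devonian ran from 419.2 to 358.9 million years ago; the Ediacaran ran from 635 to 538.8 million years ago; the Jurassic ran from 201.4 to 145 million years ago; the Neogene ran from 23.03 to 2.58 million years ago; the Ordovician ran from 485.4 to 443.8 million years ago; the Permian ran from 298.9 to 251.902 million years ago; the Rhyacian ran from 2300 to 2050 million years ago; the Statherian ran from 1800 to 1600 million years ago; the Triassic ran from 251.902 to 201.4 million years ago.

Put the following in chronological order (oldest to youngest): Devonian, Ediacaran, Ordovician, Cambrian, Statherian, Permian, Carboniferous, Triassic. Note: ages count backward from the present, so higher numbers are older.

Statherian → Ediacaran → Cambrian → Ordovician → Devonian → Carboniferous → Permian → Triassic

Sorting by start age (descending Ma, since larger Ma = older): Statherian began 1800, Ediacaran began 635, Cambrian began 538.8, Ordovician began 485.4, Devonian began 419.2, Carboniferous began 358.9, Permian began 298.9, Triassic began 251.902.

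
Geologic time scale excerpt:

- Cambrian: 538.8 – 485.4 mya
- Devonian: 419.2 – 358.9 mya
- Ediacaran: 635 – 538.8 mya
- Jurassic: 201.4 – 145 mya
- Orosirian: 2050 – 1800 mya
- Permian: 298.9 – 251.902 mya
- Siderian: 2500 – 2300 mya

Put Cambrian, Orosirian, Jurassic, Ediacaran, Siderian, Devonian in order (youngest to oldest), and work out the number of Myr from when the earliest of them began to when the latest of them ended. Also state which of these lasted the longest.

Jurassic, Devonian, Cambrian, Ediacaran, Orosirian, Siderian; total span 2355 Myr; longest is Orosirian

Start ages (Ma): Siderian 2500, Orosirian 2050, Ediacaran 635, Cambrian 538.8, Devonian 419.2, Jurassic 201.4.
Ordered youngest to oldest: Jurassic, Devonian, Cambrian, Ediacaran, Orosirian, Siderian.
Span = 2500 − 145 = 2355 Myr.
Durations: Jurassic 56.4, Devonian 60.3, Ediacaran 96.2, Orosirian 250, Siderian 200, Cambrian 53.4 → longest is Orosirian (250 Myr).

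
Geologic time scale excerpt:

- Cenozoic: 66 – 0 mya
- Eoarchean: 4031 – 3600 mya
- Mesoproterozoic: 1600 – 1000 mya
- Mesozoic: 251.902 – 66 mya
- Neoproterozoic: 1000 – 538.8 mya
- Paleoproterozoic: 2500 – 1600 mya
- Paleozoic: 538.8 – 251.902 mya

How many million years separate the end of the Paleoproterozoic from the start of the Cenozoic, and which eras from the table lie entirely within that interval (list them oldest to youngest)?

The Paleoproterozoic closes at 1600 Ma and the Cenozoic opens at 66 Ma, so the interval is 1600 − 66 = 1534 Myr.
An era fits inside if it starts at or after 1600 Ma and ends at or before 66 Ma; oldest first that gives Mesoproterozoic, Neoproterozoic, Paleozoic, Mesozoic.

1534 million years; Mesoproterozoic, Neoproterozoic, Paleozoic, Mesozoic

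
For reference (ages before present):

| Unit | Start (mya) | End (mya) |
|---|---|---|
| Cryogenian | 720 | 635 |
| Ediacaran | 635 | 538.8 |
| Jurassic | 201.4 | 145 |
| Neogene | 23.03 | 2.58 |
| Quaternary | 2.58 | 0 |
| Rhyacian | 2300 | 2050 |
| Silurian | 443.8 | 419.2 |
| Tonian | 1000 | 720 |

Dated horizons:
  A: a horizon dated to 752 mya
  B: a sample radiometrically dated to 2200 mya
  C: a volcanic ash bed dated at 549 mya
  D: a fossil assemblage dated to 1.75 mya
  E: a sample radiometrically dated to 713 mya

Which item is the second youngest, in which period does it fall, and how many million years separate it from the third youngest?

Smaller Ma means younger, so youngest first: D 1.75 < C 549 < E 713 < A 752 < B 2200.
Counting 2 along gives C (549 Ma); the excerpt puts that inside the Ediacaran, 635–538.8 Ma.
Next in line is E (713 Ma), and 713 − 549 = 164 Myr.

C, in the Ediacaran; 164 million years to E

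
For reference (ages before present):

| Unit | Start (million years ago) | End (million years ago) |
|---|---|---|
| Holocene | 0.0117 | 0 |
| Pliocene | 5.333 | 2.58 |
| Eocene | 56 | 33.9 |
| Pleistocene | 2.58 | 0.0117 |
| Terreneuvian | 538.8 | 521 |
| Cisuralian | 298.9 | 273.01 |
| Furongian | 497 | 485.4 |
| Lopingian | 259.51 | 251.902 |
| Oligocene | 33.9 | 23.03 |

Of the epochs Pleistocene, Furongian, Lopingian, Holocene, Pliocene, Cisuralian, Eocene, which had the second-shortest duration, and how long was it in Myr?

Pleistocene, 2.5683 million years

Durations: Pleistocene 2.5683; Furongian 11.6; Lopingian 7.608; Holocene 0.0117; Pliocene 2.753; Cisuralian 25.89; Eocene 22.1 Myr.
Sorted shortest-first: Holocene (0.0117), Pleistocene (2.5683), Pliocene (2.753), Lopingian (7.608), Furongian (11.6), Eocene (22.1), Cisuralian (25.89).
The second shortest is Pleistocene at 2.5683 Myr.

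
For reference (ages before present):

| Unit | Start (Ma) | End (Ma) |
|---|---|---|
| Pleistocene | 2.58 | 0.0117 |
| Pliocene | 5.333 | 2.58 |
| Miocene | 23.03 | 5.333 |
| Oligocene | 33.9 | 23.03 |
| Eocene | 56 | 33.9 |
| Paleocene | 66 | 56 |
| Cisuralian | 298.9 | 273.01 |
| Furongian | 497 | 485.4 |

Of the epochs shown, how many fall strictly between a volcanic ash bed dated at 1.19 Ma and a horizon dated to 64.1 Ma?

The older date is 64.1 Ma and the younger is 1.19 Ma.
Epochs with start < 64.1 and end > 1.19 Ma: Eocene (56–33.9), Oligocene (33.9–23.03), Miocene (23.03–5.333), Pliocene (5.333–2.58).
That is 4 complete epochs.

4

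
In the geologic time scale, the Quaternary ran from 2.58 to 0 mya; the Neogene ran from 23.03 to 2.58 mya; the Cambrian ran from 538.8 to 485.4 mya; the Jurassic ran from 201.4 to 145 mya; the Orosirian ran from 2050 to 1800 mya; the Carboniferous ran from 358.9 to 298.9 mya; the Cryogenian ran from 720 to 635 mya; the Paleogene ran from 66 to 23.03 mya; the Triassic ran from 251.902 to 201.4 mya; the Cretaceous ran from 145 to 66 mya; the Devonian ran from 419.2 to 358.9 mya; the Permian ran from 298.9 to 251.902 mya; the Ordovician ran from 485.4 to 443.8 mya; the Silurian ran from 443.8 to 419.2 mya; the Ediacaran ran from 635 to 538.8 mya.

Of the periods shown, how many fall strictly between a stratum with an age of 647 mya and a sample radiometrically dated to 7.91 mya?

647 Ma sits inside the Cryogenian (720–635) and 7.91 Ma inside the Neogene (23.03–2.58); neither of those is wholly between the two dates.
The listed periods lying completely between them are Ediacaran, Cambrian, Ordovician, Silurian, Devonian, Carboniferous, Permian, Triassic, Jurassic, Cretaceous, Paleogene — 11 in all.

11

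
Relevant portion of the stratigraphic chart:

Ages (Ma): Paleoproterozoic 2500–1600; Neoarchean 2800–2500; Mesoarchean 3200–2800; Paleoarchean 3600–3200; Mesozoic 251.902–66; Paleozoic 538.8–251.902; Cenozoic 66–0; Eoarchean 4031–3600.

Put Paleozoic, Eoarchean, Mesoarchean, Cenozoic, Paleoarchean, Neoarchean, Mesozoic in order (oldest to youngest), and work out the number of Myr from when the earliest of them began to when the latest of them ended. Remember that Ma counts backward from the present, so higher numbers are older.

From the excerpt: Paleozoic 538.8–251.902; Eoarchean 4031–3600; Mesoarchean 3200–2800; Cenozoic 66–0; Paleoarchean 3600–3200; Neoarchean 2800–2500; Mesozoic 251.902–66 (Ma).
Larger Ma is earlier, so the oldest is Eoarchean and the youngest is Cenozoic; oldest to youngest: Eoarchean, Paleoarchean, Mesoarchean, Neoarchean, Paleozoic, Mesozoic, Cenozoic.
Oldest start 4031 minus youngest end 0 gives 4031 Myr overall.

Eoarchean, Paleoarchean, Mesoarchean, Neoarchean, Paleozoic, Mesozoic, Cenozoic; total span 4031 Myr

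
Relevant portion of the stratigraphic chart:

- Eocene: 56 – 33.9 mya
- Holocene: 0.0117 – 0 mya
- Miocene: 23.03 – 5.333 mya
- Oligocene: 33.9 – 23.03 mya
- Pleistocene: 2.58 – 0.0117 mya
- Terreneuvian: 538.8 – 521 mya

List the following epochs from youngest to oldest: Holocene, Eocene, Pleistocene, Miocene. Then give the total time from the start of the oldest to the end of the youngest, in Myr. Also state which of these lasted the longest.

Start ages (Ma): Eocene 56, Miocene 23.03, Pleistocene 2.58, Holocene 0.0117.
Ordered youngest to oldest: Holocene, Pleistocene, Miocene, Eocene.
Span = 56 − 0 = 56 Myr.
Durations: Holocene 0.0117, Miocene 17.697, Pleistocene 2.5683, Eocene 22.1 → longest is Eocene (22.1 Myr).

Holocene, Pleistocene, Miocene, Eocene; total span 56 Myr; longest is Eocene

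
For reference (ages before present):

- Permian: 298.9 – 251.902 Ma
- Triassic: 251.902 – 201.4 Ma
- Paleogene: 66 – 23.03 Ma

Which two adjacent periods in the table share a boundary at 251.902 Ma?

Permian and Triassic

The Permian ends at 251.902 Ma and the Triassic begins at 251.902 Ma, so they share that boundary.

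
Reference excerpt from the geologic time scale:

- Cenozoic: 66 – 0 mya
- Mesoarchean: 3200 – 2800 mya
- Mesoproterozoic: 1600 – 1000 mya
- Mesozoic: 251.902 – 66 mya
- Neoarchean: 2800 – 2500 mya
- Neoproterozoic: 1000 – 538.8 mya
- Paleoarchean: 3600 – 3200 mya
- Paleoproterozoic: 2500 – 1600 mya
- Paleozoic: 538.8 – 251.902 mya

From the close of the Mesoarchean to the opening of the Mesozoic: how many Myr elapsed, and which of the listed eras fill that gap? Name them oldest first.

2548.098 million years; Neoarchean, Paleoproterozoic, Mesoproterozoic, Neoproterozoic, Paleozoic

The Mesoarchean closes at 2800 Ma and the Mesozoic opens at 251.902 Ma, so the interval is 2800 − 251.902 = 2548.098 Myr.
An era fits inside if it starts at or after 2800 Ma and ends at or before 251.902 Ma; oldest first that gives Neoarchean, Paleoproterozoic, Mesoproterozoic, Neoproterozoic, Paleozoic.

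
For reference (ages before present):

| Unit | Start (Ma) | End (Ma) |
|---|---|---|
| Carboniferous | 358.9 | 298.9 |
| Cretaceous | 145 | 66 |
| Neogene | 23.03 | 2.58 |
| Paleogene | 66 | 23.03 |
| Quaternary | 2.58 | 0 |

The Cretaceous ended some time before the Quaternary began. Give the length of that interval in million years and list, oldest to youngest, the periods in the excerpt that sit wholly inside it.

End of Cretaceous = 66 Ma; start of Quaternary = 2.58 Ma.
Gap = 66 − 2.58 = 63.42 Myr.
Periods wholly inside 66–2.58 Ma: Paleogene (66–23.03), Neogene (23.03–2.58).

63.42 million years; Paleogene, Neogene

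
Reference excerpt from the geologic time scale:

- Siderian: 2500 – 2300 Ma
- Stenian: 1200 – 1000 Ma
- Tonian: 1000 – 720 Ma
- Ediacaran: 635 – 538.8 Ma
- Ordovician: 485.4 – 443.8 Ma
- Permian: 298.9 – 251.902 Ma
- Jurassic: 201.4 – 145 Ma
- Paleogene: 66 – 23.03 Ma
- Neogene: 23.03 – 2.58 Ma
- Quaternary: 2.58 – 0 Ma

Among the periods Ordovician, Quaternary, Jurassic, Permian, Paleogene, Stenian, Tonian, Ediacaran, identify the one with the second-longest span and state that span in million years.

Stenian, 200 million years

Durations: Ordovician 41.6; Quaternary 2.58; Jurassic 56.4; Permian 46.998; Paleogene 42.97; Stenian 200; Tonian 280; Ediacaran 96.2 Myr.
Sorted longest-first: Tonian (280), Stenian (200), Ediacaran (96.2), Jurassic (56.4), Permian (46.998), Paleogene (42.97), Ordovician (41.6), Quaternary (2.58).
The second longest is Stenian at 200 Myr.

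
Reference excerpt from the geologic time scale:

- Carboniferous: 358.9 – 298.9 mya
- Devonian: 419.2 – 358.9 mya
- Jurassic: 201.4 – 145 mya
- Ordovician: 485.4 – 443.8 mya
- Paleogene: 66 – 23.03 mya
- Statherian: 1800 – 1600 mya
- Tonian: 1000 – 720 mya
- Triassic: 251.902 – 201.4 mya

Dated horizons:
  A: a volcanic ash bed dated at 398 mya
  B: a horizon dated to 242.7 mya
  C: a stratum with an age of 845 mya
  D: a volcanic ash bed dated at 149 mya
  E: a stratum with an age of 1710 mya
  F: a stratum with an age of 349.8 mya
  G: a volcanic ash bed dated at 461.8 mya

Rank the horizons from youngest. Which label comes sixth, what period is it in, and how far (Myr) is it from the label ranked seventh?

C, in the Tonian; 865 million years to E

Sorted youngest-first by Ma: D (149), B (242.7), F (349.8), A (398), G (461.8), C (845), E (1710).
The sixth youngest is C at 845 Ma, which lies in 1000–720 Ma: the Tonian.
The seventh youngest is E at 1710 Ma; separation = |845 − 1710| = 865 Myr.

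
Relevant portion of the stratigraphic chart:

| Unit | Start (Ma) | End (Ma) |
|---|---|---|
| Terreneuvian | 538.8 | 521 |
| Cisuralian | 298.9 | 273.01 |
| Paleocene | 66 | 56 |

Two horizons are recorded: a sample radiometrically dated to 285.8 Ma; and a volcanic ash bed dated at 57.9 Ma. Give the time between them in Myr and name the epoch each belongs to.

227.9 million years apart; the first in the Cisuralian, the second in the Paleocene

Elapsed time: 285.8 − 57.9 = 227.9 Myr.
285.8 Ma lies within 298.9–273.01 Ma: Cisuralian.
57.9 Ma lies within 66–56 Ma: Paleocene.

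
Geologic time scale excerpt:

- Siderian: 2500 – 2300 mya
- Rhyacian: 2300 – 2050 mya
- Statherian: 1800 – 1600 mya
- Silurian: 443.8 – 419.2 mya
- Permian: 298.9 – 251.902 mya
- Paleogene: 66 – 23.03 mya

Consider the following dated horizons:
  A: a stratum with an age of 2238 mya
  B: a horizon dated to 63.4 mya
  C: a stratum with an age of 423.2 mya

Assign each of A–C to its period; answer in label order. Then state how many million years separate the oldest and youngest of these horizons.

A: 2238 Ma lies in 2300–2050 Ma, so Rhyacian.
B: 63.4 Ma lies in 66–23.03 Ma, so Paleogene.
C: 423.2 Ma lies in 443.8–419.2 Ma, so Silurian.
Oldest = 2238 Ma, youngest = 63.4 Ma → span 2174.6 Myr.

A — Rhyacian; B — Paleogene; C — Silurian; span 2174.6 million years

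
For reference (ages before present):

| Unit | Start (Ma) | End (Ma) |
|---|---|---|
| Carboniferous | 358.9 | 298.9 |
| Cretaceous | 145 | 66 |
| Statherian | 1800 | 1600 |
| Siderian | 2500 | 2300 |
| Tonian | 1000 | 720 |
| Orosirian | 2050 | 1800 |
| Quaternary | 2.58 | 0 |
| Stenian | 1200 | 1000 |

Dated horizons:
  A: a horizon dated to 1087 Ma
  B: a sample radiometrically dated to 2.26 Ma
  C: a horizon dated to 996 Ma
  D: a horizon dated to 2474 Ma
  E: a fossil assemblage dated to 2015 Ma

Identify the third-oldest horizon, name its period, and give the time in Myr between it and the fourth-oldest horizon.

A, in the Stenian; 91 million years to C

Sorted oldest-first by Ma: D (2474), E (2015), A (1087), C (996), B (2.26).
The third oldest is A at 1087 Ma, which lies in 1200–1000 Ma: the Stenian.
The fourth oldest is C at 996 Ma; separation = |1087 − 996| = 91 Myr.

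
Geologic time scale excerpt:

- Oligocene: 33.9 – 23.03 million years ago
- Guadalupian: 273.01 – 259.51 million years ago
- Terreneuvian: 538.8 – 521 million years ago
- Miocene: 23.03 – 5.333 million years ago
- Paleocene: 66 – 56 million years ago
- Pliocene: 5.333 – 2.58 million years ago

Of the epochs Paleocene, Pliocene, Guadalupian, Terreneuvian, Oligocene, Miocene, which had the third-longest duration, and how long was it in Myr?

Start − end for each: Paleocene 66 − 56 = 10; Pliocene 5.333 − 2.58 = 2.753; Guadalupian 273.01 − 259.51 = 13.5; Terreneuvian 538.8 − 521 = 17.8; Oligocene 33.9 − 23.03 = 10.87; Miocene 23.03 − 5.333 = 17.697.
Ranking these from longest: Terreneuvian > Miocene > Guadalupian > Oligocene > Paleocene > Pliocene.
Position 3 in that ranking is Guadalupian, which lasted 13.5 Myr.

Guadalupian, 13.5 million years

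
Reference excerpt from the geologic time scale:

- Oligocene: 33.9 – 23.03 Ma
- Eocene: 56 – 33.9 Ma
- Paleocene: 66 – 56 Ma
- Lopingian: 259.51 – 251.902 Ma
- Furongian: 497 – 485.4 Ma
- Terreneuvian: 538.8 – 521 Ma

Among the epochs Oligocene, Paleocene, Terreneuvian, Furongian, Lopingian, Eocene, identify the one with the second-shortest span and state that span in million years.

Paleocene, 10 million years

Durations: Oligocene 10.87; Paleocene 10; Terreneuvian 17.8; Furongian 11.6; Lopingian 7.608; Eocene 22.1 Myr.
Sorted shortest-first: Lopingian (7.608), Paleocene (10), Oligocene (10.87), Furongian (11.6), Terreneuvian (17.8), Eocene (22.1).
The second shortest is Paleocene at 10 Myr.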